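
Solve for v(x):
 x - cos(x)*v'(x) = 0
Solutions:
 v(x) = C1 + Integral(x/cos(x), x)


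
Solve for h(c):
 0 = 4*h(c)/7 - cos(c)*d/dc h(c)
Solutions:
 h(c) = C1*(sin(c) + 1)^(2/7)/(sin(c) - 1)^(2/7)


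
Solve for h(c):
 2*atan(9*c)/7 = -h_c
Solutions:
 h(c) = C1 - 2*c*atan(9*c)/7 + log(81*c^2 + 1)/63


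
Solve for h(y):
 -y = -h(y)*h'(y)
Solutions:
 h(y) = -sqrt(C1 + y^2)
 h(y) = sqrt(C1 + y^2)


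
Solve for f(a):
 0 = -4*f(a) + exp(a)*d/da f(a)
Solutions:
 f(a) = C1*exp(-4*exp(-a))


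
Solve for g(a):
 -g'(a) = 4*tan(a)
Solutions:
 g(a) = C1 + 4*log(cos(a))


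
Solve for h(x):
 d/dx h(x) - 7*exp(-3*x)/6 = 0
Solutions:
 h(x) = C1 - 7*exp(-3*x)/18


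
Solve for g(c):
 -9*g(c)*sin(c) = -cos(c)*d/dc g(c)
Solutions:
 g(c) = C1/cos(c)^9


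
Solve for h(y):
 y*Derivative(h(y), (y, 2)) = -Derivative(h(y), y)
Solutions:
 h(y) = C1 + C2*log(y)


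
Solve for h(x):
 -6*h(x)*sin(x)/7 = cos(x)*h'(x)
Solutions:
 h(x) = C1*cos(x)^(6/7)


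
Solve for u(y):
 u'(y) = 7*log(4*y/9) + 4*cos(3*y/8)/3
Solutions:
 u(y) = C1 + 7*y*log(y) - 14*y*log(3) - 7*y + 14*y*log(2) + 32*sin(3*y/8)/9


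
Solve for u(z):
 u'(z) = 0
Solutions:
 u(z) = C1


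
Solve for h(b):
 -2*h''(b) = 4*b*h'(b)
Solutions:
 h(b) = C1 + C2*erf(b)


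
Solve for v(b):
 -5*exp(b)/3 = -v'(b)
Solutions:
 v(b) = C1 + 5*exp(b)/3


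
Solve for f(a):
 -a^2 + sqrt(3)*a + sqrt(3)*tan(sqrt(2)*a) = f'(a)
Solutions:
 f(a) = C1 - a^3/3 + sqrt(3)*a^2/2 - sqrt(6)*log(cos(sqrt(2)*a))/2


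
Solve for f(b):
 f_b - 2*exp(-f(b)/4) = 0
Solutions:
 f(b) = 4*log(C1 + b/2)


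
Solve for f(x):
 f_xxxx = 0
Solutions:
 f(x) = C1 + C2*x + C3*x^2 + C4*x^3


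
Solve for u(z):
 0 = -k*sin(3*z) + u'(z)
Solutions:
 u(z) = C1 - k*cos(3*z)/3


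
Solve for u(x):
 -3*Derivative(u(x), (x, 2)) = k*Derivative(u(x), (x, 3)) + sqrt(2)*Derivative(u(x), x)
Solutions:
 u(x) = C1 + C2*exp(x*(sqrt(-4*sqrt(2)*k + 9) - 3)/(2*k)) + C3*exp(-x*(sqrt(-4*sqrt(2)*k + 9) + 3)/(2*k))


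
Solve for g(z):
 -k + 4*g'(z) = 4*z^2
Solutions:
 g(z) = C1 + k*z/4 + z^3/3


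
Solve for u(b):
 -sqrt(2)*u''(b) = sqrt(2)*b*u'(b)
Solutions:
 u(b) = C1 + C2*erf(sqrt(2)*b/2)


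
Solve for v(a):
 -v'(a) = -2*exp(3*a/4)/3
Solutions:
 v(a) = C1 + 8*exp(3*a/4)/9


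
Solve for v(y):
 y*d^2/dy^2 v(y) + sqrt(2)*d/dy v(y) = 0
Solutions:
 v(y) = C1 + C2*y^(1 - sqrt(2))


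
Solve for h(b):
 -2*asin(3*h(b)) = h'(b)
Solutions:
 Integral(1/asin(3*_y), (_y, h(b))) = C1 - 2*b


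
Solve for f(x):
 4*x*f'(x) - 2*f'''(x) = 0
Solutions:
 f(x) = C1 + Integral(C2*airyai(2^(1/3)*x) + C3*airybi(2^(1/3)*x), x)


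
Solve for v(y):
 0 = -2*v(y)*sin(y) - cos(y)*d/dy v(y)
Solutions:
 v(y) = C1*cos(y)^2


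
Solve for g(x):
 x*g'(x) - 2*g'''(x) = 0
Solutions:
 g(x) = C1 + Integral(C2*airyai(2^(2/3)*x/2) + C3*airybi(2^(2/3)*x/2), x)


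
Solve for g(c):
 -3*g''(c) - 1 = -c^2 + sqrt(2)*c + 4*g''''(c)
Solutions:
 g(c) = C1 + C2*c + C3*sin(sqrt(3)*c/2) + C4*cos(sqrt(3)*c/2) + c^4/36 - sqrt(2)*c^3/18 - 11*c^2/18


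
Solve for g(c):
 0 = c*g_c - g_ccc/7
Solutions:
 g(c) = C1 + Integral(C2*airyai(7^(1/3)*c) + C3*airybi(7^(1/3)*c), c)


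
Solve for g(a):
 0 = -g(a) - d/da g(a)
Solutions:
 g(a) = C1*exp(-a)


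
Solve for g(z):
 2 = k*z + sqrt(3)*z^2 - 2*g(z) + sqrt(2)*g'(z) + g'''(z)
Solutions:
 g(z) = C1*exp(z*(-3*(1 + sqrt(2*sqrt(2)/27 + 1))^(1/3) + sqrt(2)/(1 + sqrt(2*sqrt(2)/27 + 1))^(1/3))/6)*sin(z*(sqrt(6)/(1 + sqrt(2*sqrt(2)/27 + 1))^(1/3) + 3*sqrt(3)*(1 + sqrt(2*sqrt(2)/27 + 1))^(1/3))/6) + C2*exp(z*(-3*(1 + sqrt(2*sqrt(2)/27 + 1))^(1/3) + sqrt(2)/(1 + sqrt(2*sqrt(2)/27 + 1))^(1/3))/6)*cos(z*(sqrt(6)/(1 + sqrt(2*sqrt(2)/27 + 1))^(1/3) + 3*sqrt(3)*(1 + sqrt(2*sqrt(2)/27 + 1))^(1/3))/6) + C3*exp(z*(-sqrt(2)/(3*(1 + sqrt(2*sqrt(2)/27 + 1))^(1/3)) + (1 + sqrt(2*sqrt(2)/27 + 1))^(1/3))) + k*z/2 + sqrt(2)*k/4 + sqrt(3)*z^2/2 + sqrt(6)*z/2 - 1 + sqrt(3)/2


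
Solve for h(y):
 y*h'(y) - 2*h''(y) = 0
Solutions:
 h(y) = C1 + C2*erfi(y/2)


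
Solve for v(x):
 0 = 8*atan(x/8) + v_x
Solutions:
 v(x) = C1 - 8*x*atan(x/8) + 32*log(x^2 + 64)


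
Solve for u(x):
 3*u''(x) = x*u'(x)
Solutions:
 u(x) = C1 + C2*erfi(sqrt(6)*x/6)


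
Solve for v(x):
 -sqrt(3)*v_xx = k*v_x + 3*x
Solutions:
 v(x) = C1 + C2*exp(-sqrt(3)*k*x/3) - 3*x^2/(2*k) + 3*sqrt(3)*x/k^2


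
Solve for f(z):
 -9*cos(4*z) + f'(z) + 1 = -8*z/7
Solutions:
 f(z) = C1 - 4*z^2/7 - z + 9*sin(4*z)/4


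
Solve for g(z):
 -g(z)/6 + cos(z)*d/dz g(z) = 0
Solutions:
 g(z) = C1*(sin(z) + 1)^(1/12)/(sin(z) - 1)^(1/12)


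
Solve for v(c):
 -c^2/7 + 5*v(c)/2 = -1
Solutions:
 v(c) = 2*c^2/35 - 2/5


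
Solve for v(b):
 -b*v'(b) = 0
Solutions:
 v(b) = C1


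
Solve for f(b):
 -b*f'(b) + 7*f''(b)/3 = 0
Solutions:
 f(b) = C1 + C2*erfi(sqrt(42)*b/14)


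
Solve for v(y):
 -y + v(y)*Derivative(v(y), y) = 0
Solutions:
 v(y) = -sqrt(C1 + y^2)
 v(y) = sqrt(C1 + y^2)


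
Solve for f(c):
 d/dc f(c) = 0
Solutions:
 f(c) = C1


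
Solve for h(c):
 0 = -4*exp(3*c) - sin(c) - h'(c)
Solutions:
 h(c) = C1 - 4*exp(3*c)/3 + cos(c)


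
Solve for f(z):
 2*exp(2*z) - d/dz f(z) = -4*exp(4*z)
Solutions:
 f(z) = C1 + exp(4*z) + exp(2*z)


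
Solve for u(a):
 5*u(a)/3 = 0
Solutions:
 u(a) = 0


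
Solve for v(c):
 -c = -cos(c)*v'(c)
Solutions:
 v(c) = C1 + Integral(c/cos(c), c)


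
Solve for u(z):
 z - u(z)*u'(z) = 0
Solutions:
 u(z) = -sqrt(C1 + z^2)
 u(z) = sqrt(C1 + z^2)


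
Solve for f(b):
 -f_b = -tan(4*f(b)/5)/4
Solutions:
 f(b) = -5*asin(C1*exp(b/5))/4 + 5*pi/4
 f(b) = 5*asin(C1*exp(b/5))/4


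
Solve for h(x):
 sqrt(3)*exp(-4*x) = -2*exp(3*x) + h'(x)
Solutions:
 h(x) = C1 + 2*exp(3*x)/3 - sqrt(3)*exp(-4*x)/4


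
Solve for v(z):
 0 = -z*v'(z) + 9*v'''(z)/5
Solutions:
 v(z) = C1 + Integral(C2*airyai(15^(1/3)*z/3) + C3*airybi(15^(1/3)*z/3), z)


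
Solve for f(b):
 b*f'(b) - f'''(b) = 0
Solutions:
 f(b) = C1 + Integral(C2*airyai(b) + C3*airybi(b), b)


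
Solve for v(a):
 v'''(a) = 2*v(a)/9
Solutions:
 v(a) = C3*exp(6^(1/3)*a/3) + (C1*sin(2^(1/3)*3^(5/6)*a/6) + C2*cos(2^(1/3)*3^(5/6)*a/6))*exp(-6^(1/3)*a/6)


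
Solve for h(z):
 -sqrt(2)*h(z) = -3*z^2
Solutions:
 h(z) = 3*sqrt(2)*z^2/2


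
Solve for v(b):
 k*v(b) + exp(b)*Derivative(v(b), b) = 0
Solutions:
 v(b) = C1*exp(k*exp(-b))


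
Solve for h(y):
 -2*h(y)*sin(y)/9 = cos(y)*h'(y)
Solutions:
 h(y) = C1*cos(y)^(2/9)


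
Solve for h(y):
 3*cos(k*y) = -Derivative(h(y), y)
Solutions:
 h(y) = C1 - 3*sin(k*y)/k


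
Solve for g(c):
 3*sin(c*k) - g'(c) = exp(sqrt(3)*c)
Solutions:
 g(c) = C1 - sqrt(3)*exp(sqrt(3)*c)/3 - 3*cos(c*k)/k


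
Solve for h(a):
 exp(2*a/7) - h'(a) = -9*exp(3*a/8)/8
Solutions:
 h(a) = C1 + 3*exp(3*a/8) + 7*exp(2*a/7)/2


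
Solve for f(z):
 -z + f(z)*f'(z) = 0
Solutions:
 f(z) = -sqrt(C1 + z^2)
 f(z) = sqrt(C1 + z^2)


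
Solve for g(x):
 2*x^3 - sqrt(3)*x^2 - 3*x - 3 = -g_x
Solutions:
 g(x) = C1 - x^4/2 + sqrt(3)*x^3/3 + 3*x^2/2 + 3*x


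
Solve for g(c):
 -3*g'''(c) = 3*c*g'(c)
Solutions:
 g(c) = C1 + Integral(C2*airyai(-c) + C3*airybi(-c), c)


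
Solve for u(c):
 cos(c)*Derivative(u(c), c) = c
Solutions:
 u(c) = C1 + Integral(c/cos(c), c)


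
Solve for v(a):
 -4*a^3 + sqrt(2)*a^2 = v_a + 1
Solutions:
 v(a) = C1 - a^4 + sqrt(2)*a^3/3 - a


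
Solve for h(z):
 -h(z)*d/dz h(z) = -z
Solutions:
 h(z) = -sqrt(C1 + z^2)
 h(z) = sqrt(C1 + z^2)


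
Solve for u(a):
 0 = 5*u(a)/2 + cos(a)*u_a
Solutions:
 u(a) = C1*(sin(a) - 1)^(5/4)/(sin(a) + 1)^(5/4)


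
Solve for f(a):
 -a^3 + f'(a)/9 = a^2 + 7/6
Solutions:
 f(a) = C1 + 9*a^4/4 + 3*a^3 + 21*a/2


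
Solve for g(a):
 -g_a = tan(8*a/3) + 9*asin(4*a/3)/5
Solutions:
 g(a) = C1 - 9*a*asin(4*a/3)/5 - 9*sqrt(9 - 16*a^2)/20 + 3*log(cos(8*a/3))/8


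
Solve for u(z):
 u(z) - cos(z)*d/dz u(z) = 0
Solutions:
 u(z) = C1*sqrt(sin(z) + 1)/sqrt(sin(z) - 1)


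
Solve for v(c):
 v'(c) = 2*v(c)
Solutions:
 v(c) = C1*exp(2*c)


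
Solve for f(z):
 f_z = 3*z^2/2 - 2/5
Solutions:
 f(z) = C1 + z^3/2 - 2*z/5


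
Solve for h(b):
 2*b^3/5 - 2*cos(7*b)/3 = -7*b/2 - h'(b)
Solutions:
 h(b) = C1 - b^4/10 - 7*b^2/4 + 2*sin(7*b)/21


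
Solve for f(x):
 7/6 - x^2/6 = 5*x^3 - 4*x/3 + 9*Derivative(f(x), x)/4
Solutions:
 f(x) = C1 - 5*x^4/9 - 2*x^3/81 + 8*x^2/27 + 14*x/27


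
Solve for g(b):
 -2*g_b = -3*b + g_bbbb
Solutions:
 g(b) = C1 + C4*exp(-2^(1/3)*b) + 3*b^2/4 + (C2*sin(2^(1/3)*sqrt(3)*b/2) + C3*cos(2^(1/3)*sqrt(3)*b/2))*exp(2^(1/3)*b/2)


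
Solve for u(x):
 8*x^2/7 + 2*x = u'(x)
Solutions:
 u(x) = C1 + 8*x^3/21 + x^2


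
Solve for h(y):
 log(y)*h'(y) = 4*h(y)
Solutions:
 h(y) = C1*exp(4*li(y))


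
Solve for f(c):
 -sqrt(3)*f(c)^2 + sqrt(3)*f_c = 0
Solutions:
 f(c) = -1/(C1 + c)


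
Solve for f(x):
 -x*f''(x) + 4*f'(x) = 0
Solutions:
 f(x) = C1 + C2*x^5


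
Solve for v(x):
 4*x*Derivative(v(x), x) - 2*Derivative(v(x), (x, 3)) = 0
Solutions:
 v(x) = C1 + Integral(C2*airyai(2^(1/3)*x) + C3*airybi(2^(1/3)*x), x)


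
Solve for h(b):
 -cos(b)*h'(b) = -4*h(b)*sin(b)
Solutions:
 h(b) = C1/cos(b)^4


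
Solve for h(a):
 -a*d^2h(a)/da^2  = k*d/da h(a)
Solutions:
 h(a) = C1 + a^(1 - re(k))*(C2*sin(log(a)*Abs(im(k))) + C3*cos(log(a)*im(k)))


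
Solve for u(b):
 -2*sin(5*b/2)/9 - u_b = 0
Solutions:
 u(b) = C1 + 4*cos(5*b/2)/45


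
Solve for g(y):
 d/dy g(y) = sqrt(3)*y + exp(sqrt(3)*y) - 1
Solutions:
 g(y) = C1 + sqrt(3)*y^2/2 - y + sqrt(3)*exp(sqrt(3)*y)/3


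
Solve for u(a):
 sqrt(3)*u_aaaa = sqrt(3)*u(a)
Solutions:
 u(a) = C1*exp(-a) + C2*exp(a) + C3*sin(a) + C4*cos(a)


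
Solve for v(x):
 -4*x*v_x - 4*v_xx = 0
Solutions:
 v(x) = C1 + C2*erf(sqrt(2)*x/2)


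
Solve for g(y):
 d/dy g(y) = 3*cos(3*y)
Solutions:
 g(y) = C1 + sin(3*y)


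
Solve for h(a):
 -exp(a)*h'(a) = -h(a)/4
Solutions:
 h(a) = C1*exp(-exp(-a)/4)


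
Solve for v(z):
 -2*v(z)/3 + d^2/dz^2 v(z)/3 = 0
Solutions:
 v(z) = C1*exp(-sqrt(2)*z) + C2*exp(sqrt(2)*z)


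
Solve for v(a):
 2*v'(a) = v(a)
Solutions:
 v(a) = C1*exp(a/2)


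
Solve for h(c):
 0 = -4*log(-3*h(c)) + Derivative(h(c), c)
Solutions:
 -Integral(1/(log(-_y) + log(3)), (_y, h(c)))/4 = C1 - c


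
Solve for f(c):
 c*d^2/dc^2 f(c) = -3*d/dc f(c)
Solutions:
 f(c) = C1 + C2/c^2


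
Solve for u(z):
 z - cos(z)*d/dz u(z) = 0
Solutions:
 u(z) = C1 + Integral(z/cos(z), z)


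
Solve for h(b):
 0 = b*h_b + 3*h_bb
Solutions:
 h(b) = C1 + C2*erf(sqrt(6)*b/6)


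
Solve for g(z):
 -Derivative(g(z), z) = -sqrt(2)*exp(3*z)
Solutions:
 g(z) = C1 + sqrt(2)*exp(3*z)/3


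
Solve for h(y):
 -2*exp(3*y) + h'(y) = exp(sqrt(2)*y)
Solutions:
 h(y) = C1 + 2*exp(3*y)/3 + sqrt(2)*exp(sqrt(2)*y)/2


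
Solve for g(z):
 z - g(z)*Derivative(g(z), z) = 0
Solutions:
 g(z) = -sqrt(C1 + z^2)
 g(z) = sqrt(C1 + z^2)


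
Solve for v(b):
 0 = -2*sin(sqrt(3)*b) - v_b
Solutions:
 v(b) = C1 + 2*sqrt(3)*cos(sqrt(3)*b)/3


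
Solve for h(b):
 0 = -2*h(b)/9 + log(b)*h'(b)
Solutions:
 h(b) = C1*exp(2*li(b)/9)


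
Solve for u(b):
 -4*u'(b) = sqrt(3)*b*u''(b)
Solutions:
 u(b) = C1 + C2*b^(1 - 4*sqrt(3)/3)


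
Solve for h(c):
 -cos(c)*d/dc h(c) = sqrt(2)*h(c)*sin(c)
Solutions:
 h(c) = C1*cos(c)^(sqrt(2))


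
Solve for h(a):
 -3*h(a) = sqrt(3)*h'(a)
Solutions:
 h(a) = C1*exp(-sqrt(3)*a)


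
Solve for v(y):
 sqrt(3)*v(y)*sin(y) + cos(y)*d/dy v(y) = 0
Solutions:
 v(y) = C1*cos(y)^(sqrt(3))


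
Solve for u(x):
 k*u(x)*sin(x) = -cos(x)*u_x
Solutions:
 u(x) = C1*exp(k*log(cos(x)))


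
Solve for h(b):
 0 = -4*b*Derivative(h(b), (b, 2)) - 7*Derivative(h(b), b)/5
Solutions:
 h(b) = C1 + C2*b^(13/20)


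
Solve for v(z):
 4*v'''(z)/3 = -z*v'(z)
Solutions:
 v(z) = C1 + Integral(C2*airyai(-6^(1/3)*z/2) + C3*airybi(-6^(1/3)*z/2), z)


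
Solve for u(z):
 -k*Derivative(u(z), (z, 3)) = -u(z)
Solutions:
 u(z) = C1*exp(z*(1/k)^(1/3)) + C2*exp(z*(-1 + sqrt(3)*I)*(1/k)^(1/3)/2) + C3*exp(-z*(1 + sqrt(3)*I)*(1/k)^(1/3)/2)


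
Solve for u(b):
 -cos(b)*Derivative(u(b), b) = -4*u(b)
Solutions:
 u(b) = C1*(sin(b)^2 + 2*sin(b) + 1)/(sin(b)^2 - 2*sin(b) + 1)


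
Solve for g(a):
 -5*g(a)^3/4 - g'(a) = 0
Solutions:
 g(a) = -sqrt(2)*sqrt(-1/(C1 - 5*a))
 g(a) = sqrt(2)*sqrt(-1/(C1 - 5*a))


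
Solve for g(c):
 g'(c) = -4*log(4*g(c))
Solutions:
 Integral(1/(log(_y) + 2*log(2)), (_y, g(c)))/4 = C1 - c


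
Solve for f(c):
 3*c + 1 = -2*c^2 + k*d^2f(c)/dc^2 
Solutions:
 f(c) = C1 + C2*c + c^4/(6*k) + c^3/(2*k) + c^2/(2*k)


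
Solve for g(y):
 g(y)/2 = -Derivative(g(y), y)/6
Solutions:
 g(y) = C1*exp(-3*y)


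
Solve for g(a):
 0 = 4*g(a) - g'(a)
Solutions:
 g(a) = C1*exp(4*a)


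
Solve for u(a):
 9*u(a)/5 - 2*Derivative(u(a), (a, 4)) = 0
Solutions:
 u(a) = C1*exp(-10^(3/4)*sqrt(3)*a/10) + C2*exp(10^(3/4)*sqrt(3)*a/10) + C3*sin(10^(3/4)*sqrt(3)*a/10) + C4*cos(10^(3/4)*sqrt(3)*a/10)


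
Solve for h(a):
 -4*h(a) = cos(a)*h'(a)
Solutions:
 h(a) = C1*(sin(a)^2 - 2*sin(a) + 1)/(sin(a)^2 + 2*sin(a) + 1)


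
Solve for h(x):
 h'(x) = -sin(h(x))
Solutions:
 h(x) = -acos((-C1 - exp(2*x))/(C1 - exp(2*x))) + 2*pi
 h(x) = acos((-C1 - exp(2*x))/(C1 - exp(2*x)))


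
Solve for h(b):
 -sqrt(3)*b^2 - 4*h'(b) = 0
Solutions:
 h(b) = C1 - sqrt(3)*b^3/12


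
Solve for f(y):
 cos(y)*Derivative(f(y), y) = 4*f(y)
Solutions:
 f(y) = C1*(sin(y)^2 + 2*sin(y) + 1)/(sin(y)^2 - 2*sin(y) + 1)


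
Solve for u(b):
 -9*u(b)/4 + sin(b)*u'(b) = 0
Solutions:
 u(b) = C1*(cos(b) - 1)^(9/8)/(cos(b) + 1)^(9/8)


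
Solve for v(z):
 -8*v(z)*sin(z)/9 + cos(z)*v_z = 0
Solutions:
 v(z) = C1/cos(z)^(8/9)


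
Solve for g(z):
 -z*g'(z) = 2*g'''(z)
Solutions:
 g(z) = C1 + Integral(C2*airyai(-2^(2/3)*z/2) + C3*airybi(-2^(2/3)*z/2), z)


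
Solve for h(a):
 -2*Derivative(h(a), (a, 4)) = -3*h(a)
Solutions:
 h(a) = C1*exp(-2^(3/4)*3^(1/4)*a/2) + C2*exp(2^(3/4)*3^(1/4)*a/2) + C3*sin(2^(3/4)*3^(1/4)*a/2) + C4*cos(2^(3/4)*3^(1/4)*a/2)


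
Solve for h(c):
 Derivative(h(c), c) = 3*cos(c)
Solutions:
 h(c) = C1 + 3*sin(c)


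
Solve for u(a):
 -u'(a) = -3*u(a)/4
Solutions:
 u(a) = C1*exp(3*a/4)


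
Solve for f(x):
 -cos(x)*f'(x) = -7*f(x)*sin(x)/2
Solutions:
 f(x) = C1/cos(x)^(7/2)


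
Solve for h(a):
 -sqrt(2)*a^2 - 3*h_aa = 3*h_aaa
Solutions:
 h(a) = C1 + C2*a + C3*exp(-a) - sqrt(2)*a^4/36 + sqrt(2)*a^3/9 - sqrt(2)*a^2/3


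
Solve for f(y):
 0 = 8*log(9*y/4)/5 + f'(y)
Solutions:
 f(y) = C1 - 8*y*log(y)/5 - 16*y*log(3)/5 + 8*y/5 + 16*y*log(2)/5


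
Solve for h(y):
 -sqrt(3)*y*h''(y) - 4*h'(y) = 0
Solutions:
 h(y) = C1 + C2*y^(1 - 4*sqrt(3)/3)


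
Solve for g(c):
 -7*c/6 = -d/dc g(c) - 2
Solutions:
 g(c) = C1 + 7*c^2/12 - 2*c


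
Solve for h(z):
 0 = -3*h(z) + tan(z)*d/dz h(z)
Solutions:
 h(z) = C1*sin(z)^3


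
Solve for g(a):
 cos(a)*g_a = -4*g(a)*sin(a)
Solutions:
 g(a) = C1*cos(a)^4


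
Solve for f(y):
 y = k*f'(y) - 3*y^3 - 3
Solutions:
 f(y) = C1 + 3*y^4/(4*k) + y^2/(2*k) + 3*y/k


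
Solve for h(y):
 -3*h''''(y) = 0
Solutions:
 h(y) = C1 + C2*y + C3*y^2 + C4*y^3


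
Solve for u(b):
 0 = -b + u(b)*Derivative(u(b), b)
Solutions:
 u(b) = -sqrt(C1 + b^2)
 u(b) = sqrt(C1 + b^2)


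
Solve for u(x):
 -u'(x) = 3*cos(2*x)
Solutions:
 u(x) = C1 - 3*sin(2*x)/2


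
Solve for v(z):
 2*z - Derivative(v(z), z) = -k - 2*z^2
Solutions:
 v(z) = C1 + k*z + 2*z^3/3 + z^2


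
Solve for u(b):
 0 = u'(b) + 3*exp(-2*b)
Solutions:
 u(b) = C1 + 3*exp(-2*b)/2


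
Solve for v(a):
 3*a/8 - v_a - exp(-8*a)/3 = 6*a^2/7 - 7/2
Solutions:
 v(a) = C1 - 2*a^3/7 + 3*a^2/16 + 7*a/2 + exp(-8*a)/24


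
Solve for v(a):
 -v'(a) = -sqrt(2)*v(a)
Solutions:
 v(a) = C1*exp(sqrt(2)*a)


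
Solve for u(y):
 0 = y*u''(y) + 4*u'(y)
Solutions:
 u(y) = C1 + C2/y^3


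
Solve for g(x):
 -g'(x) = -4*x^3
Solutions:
 g(x) = C1 + x^4


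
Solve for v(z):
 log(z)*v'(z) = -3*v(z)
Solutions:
 v(z) = C1*exp(-3*li(z))


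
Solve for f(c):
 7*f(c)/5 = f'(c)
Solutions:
 f(c) = C1*exp(7*c/5)


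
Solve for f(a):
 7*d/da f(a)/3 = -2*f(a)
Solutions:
 f(a) = C1*exp(-6*a/7)


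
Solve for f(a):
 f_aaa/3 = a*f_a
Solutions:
 f(a) = C1 + Integral(C2*airyai(3^(1/3)*a) + C3*airybi(3^(1/3)*a), a)


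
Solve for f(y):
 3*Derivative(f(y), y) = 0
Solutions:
 f(y) = C1


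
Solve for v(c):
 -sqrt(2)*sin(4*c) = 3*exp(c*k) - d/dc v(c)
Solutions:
 v(c) = C1 - sqrt(2)*cos(4*c)/4 + 3*exp(c*k)/k


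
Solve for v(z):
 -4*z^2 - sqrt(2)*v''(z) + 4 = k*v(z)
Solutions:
 v(z) = C1*exp(-2^(3/4)*z*sqrt(-k)/2) + C2*exp(2^(3/4)*z*sqrt(-k)/2) - 4*z^2/k + 4/k + 8*sqrt(2)/k^2


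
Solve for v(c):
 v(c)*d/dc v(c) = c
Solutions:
 v(c) = -sqrt(C1 + c^2)
 v(c) = sqrt(C1 + c^2)


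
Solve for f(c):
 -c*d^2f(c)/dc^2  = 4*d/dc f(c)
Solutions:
 f(c) = C1 + C2/c^3


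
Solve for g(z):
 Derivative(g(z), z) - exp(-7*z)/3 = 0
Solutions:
 g(z) = C1 - exp(-7*z)/21


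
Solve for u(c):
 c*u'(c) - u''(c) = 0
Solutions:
 u(c) = C1 + C2*erfi(sqrt(2)*c/2)


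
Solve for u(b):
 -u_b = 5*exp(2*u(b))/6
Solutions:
 u(b) = log(-1/(C1 - 5*b))/2 + log(3)/2
 u(b) = log(-sqrt(1/(C1 + 5*b))) + log(3)/2


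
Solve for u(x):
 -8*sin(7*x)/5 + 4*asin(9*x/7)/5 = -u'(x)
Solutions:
 u(x) = C1 - 4*x*asin(9*x/7)/5 - 4*sqrt(49 - 81*x^2)/45 - 8*cos(7*x)/35


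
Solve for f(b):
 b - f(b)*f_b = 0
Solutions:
 f(b) = -sqrt(C1 + b^2)
 f(b) = sqrt(C1 + b^2)


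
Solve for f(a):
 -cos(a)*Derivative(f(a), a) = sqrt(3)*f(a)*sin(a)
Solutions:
 f(a) = C1*cos(a)^(sqrt(3))


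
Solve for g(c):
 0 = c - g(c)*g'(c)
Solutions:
 g(c) = -sqrt(C1 + c^2)
 g(c) = sqrt(C1 + c^2)


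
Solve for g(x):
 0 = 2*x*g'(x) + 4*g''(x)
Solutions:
 g(x) = C1 + C2*erf(x/2)


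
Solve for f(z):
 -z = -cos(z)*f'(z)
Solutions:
 f(z) = C1 + Integral(z/cos(z), z)


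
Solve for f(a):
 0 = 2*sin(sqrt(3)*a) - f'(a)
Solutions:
 f(a) = C1 - 2*sqrt(3)*cos(sqrt(3)*a)/3


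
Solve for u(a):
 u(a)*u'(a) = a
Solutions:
 u(a) = -sqrt(C1 + a^2)
 u(a) = sqrt(C1 + a^2)


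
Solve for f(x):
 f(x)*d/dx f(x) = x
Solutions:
 f(x) = -sqrt(C1 + x^2)
 f(x) = sqrt(C1 + x^2)


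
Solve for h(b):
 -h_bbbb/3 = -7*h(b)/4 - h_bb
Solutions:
 h(b) = C1*exp(-sqrt(2)*b*sqrt(3 + sqrt(30))/2) + C2*exp(sqrt(2)*b*sqrt(3 + sqrt(30))/2) + C3*sin(sqrt(2)*b*sqrt(-3 + sqrt(30))/2) + C4*cos(sqrt(2)*b*sqrt(-3 + sqrt(30))/2)


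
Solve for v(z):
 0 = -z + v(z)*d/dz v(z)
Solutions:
 v(z) = -sqrt(C1 + z^2)
 v(z) = sqrt(C1 + z^2)


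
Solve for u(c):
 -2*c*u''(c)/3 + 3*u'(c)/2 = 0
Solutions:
 u(c) = C1 + C2*c^(13/4)


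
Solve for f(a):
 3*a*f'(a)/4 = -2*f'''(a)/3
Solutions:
 f(a) = C1 + Integral(C2*airyai(-3^(2/3)*a/2) + C3*airybi(-3^(2/3)*a/2), a)


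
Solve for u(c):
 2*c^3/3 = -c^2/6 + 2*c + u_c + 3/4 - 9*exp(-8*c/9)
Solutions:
 u(c) = C1 + c^4/6 + c^3/18 - c^2 - 3*c/4 - 81*exp(-8*c/9)/8


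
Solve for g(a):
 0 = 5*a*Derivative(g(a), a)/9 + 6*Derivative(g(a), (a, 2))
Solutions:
 g(a) = C1 + C2*erf(sqrt(15)*a/18)


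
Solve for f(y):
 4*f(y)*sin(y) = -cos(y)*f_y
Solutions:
 f(y) = C1*cos(y)^4


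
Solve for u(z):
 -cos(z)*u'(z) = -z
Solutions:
 u(z) = C1 + Integral(z/cos(z), z)


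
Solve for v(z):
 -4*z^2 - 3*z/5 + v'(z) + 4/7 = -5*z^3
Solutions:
 v(z) = C1 - 5*z^4/4 + 4*z^3/3 + 3*z^2/10 - 4*z/7


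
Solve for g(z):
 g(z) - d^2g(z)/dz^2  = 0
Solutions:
 g(z) = C1*exp(-z) + C2*exp(z)


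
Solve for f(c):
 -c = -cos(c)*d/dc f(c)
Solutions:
 f(c) = C1 + Integral(c/cos(c), c)


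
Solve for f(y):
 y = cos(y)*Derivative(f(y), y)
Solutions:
 f(y) = C1 + Integral(y/cos(y), y)


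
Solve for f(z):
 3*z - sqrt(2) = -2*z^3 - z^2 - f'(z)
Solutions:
 f(z) = C1 - z^4/2 - z^3/3 - 3*z^2/2 + sqrt(2)*z


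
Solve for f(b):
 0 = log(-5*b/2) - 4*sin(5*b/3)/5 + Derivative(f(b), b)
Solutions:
 f(b) = C1 - b*log(-b) - b*log(5) + b*log(2) + b - 12*cos(5*b/3)/25


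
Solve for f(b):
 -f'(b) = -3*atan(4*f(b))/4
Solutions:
 Integral(1/atan(4*_y), (_y, f(b))) = C1 + 3*b/4


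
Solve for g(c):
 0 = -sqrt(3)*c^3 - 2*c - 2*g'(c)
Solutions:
 g(c) = C1 - sqrt(3)*c^4/8 - c^2/2


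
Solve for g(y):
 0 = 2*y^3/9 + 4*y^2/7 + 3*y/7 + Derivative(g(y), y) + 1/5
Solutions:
 g(y) = C1 - y^4/18 - 4*y^3/21 - 3*y^2/14 - y/5


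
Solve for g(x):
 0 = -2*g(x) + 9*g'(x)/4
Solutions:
 g(x) = C1*exp(8*x/9)


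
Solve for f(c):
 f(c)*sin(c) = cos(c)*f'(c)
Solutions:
 f(c) = C1/cos(c)


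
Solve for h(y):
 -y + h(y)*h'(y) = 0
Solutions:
 h(y) = -sqrt(C1 + y^2)
 h(y) = sqrt(C1 + y^2)


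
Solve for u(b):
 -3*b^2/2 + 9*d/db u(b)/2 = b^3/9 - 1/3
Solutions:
 u(b) = C1 + b^4/162 + b^3/9 - 2*b/27


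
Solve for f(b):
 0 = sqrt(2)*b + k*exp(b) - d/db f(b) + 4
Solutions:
 f(b) = C1 + sqrt(2)*b^2/2 + 4*b + k*exp(b)


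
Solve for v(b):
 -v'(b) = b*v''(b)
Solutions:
 v(b) = C1 + C2*log(b)


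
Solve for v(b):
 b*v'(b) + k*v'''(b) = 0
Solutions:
 v(b) = C1 + Integral(C2*airyai(b*(-1/k)^(1/3)) + C3*airybi(b*(-1/k)^(1/3)), b)


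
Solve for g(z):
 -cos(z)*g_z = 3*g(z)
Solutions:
 g(z) = C1*(sin(z) - 1)^(3/2)/(sin(z) + 1)^(3/2)


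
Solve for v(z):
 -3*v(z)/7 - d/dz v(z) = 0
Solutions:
 v(z) = C1*exp(-3*z/7)


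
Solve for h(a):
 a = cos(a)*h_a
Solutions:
 h(a) = C1 + Integral(a/cos(a), a)


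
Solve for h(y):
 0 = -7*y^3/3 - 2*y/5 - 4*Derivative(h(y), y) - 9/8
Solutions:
 h(y) = C1 - 7*y^4/48 - y^2/20 - 9*y/32


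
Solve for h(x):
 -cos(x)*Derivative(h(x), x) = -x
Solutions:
 h(x) = C1 + Integral(x/cos(x), x)


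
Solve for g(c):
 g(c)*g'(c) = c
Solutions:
 g(c) = -sqrt(C1 + c^2)
 g(c) = sqrt(C1 + c^2)


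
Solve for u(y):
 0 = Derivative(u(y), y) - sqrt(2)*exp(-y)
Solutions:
 u(y) = C1 - sqrt(2)*exp(-y)


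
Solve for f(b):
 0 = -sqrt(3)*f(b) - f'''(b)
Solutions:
 f(b) = C3*exp(-3^(1/6)*b) + (C1*sin(3^(2/3)*b/2) + C2*cos(3^(2/3)*b/2))*exp(3^(1/6)*b/2)


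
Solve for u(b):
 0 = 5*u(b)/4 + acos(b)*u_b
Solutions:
 u(b) = C1*exp(-5*Integral(1/acos(b), b)/4)


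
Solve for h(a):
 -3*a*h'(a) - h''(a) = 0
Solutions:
 h(a) = C1 + C2*erf(sqrt(6)*a/2)


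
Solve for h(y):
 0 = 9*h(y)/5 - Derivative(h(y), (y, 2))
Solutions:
 h(y) = C1*exp(-3*sqrt(5)*y/5) + C2*exp(3*sqrt(5)*y/5)


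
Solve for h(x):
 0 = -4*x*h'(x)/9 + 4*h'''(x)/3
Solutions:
 h(x) = C1 + Integral(C2*airyai(3^(2/3)*x/3) + C3*airybi(3^(2/3)*x/3), x)


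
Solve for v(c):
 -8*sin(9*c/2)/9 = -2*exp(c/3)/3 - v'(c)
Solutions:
 v(c) = C1 - 2*exp(c/3) - 16*cos(9*c/2)/81


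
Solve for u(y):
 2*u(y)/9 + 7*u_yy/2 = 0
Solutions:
 u(y) = C1*sin(2*sqrt(7)*y/21) + C2*cos(2*sqrt(7)*y/21)


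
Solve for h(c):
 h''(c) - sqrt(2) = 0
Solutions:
 h(c) = C1 + C2*c + sqrt(2)*c^2/2


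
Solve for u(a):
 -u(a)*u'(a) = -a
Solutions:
 u(a) = -sqrt(C1 + a^2)
 u(a) = sqrt(C1 + a^2)


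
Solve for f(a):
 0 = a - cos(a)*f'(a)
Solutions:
 f(a) = C1 + Integral(a/cos(a), a)


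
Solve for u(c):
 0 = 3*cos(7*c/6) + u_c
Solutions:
 u(c) = C1 - 18*sin(7*c/6)/7


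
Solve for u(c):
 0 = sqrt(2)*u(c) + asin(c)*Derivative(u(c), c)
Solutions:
 u(c) = C1*exp(-sqrt(2)*Integral(1/asin(c), c))


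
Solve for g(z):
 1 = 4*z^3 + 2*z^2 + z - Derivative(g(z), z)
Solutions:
 g(z) = C1 + z^4 + 2*z^3/3 + z^2/2 - z


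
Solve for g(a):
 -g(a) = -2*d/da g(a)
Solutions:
 g(a) = C1*exp(a/2)


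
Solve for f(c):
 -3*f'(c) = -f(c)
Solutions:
 f(c) = C1*exp(c/3)


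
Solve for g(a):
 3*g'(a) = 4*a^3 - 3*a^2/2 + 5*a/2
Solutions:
 g(a) = C1 + a^4/3 - a^3/6 + 5*a^2/12


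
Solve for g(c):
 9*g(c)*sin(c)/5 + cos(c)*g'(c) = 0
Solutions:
 g(c) = C1*cos(c)^(9/5)


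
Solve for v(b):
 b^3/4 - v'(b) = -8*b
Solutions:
 v(b) = C1 + b^4/16 + 4*b^2


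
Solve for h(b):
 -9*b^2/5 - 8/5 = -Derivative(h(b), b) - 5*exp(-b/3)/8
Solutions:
 h(b) = C1 + 3*b^3/5 + 8*b/5 + 15*exp(-b/3)/8


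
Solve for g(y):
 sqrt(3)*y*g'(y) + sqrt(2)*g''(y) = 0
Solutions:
 g(y) = C1 + C2*erf(6^(1/4)*y/2)


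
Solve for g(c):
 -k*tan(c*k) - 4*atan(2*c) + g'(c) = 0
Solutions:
 g(c) = C1 + 4*c*atan(2*c) + k*Piecewise((-log(cos(c*k))/k, Ne(k, 0)), (0, True)) - log(4*c^2 + 1)


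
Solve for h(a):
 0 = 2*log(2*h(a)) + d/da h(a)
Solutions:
 Integral(1/(log(_y) + log(2)), (_y, h(a)))/2 = C1 - a


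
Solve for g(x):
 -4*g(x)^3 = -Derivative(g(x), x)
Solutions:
 g(x) = -sqrt(2)*sqrt(-1/(C1 + 4*x))/2
 g(x) = sqrt(2)*sqrt(-1/(C1 + 4*x))/2


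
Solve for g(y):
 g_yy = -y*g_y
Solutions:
 g(y) = C1 + C2*erf(sqrt(2)*y/2)


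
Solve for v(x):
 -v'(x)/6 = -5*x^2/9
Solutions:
 v(x) = C1 + 10*x^3/9


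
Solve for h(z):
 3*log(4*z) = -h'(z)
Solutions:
 h(z) = C1 - 3*z*log(z) - z*log(64) + 3*z


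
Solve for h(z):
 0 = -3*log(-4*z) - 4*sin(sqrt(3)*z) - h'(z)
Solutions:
 h(z) = C1 - 3*z*log(-z) - 6*z*log(2) + 3*z + 4*sqrt(3)*cos(sqrt(3)*z)/3


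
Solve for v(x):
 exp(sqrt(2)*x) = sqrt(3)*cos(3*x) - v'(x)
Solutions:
 v(x) = C1 - sqrt(2)*exp(sqrt(2)*x)/2 + sqrt(3)*sin(3*x)/3


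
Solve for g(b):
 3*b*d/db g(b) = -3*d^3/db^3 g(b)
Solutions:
 g(b) = C1 + Integral(C2*airyai(-b) + C3*airybi(-b), b)


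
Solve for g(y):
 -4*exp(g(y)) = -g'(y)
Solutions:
 g(y) = log(-1/(C1 + 4*y))


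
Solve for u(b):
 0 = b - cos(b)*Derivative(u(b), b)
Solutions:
 u(b) = C1 + Integral(b/cos(b), b)


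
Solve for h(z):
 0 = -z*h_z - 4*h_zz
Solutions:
 h(z) = C1 + C2*erf(sqrt(2)*z/4)


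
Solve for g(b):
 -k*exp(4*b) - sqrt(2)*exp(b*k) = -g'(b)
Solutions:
 g(b) = C1 + k*exp(4*b)/4 + sqrt(2)*exp(b*k)/k


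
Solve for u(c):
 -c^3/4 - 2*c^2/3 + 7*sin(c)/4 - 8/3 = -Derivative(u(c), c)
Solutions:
 u(c) = C1 + c^4/16 + 2*c^3/9 + 8*c/3 + 7*cos(c)/4


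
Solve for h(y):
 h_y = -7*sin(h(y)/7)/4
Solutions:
 7*y/4 + 7*log(cos(h(y)/7) - 1)/2 - 7*log(cos(h(y)/7) + 1)/2 = C1


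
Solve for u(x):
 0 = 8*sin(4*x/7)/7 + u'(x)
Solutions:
 u(x) = C1 + 2*cos(4*x/7)


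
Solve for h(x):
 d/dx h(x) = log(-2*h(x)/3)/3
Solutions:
 -3*Integral(1/(log(-_y) - log(3) + log(2)), (_y, h(x))) = C1 - x


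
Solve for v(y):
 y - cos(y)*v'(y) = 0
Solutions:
 v(y) = C1 + Integral(y/cos(y), y)


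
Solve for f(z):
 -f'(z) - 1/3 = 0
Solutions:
 f(z) = C1 - z/3


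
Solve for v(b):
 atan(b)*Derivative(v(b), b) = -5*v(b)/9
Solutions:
 v(b) = C1*exp(-5*Integral(1/atan(b), b)/9)


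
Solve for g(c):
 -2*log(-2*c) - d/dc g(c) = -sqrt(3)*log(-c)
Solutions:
 g(c) = C1 + c*(-2 + sqrt(3))*log(-c) + c*(-sqrt(3) - 2*log(2) + 2)


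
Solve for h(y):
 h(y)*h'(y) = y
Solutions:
 h(y) = -sqrt(C1 + y^2)
 h(y) = sqrt(C1 + y^2)


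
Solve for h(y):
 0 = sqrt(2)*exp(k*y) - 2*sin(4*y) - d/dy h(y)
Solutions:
 h(y) = C1 + cos(4*y)/2 + sqrt(2)*exp(k*y)/k


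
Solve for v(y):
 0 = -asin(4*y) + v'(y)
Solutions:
 v(y) = C1 + y*asin(4*y) + sqrt(1 - 16*y^2)/4


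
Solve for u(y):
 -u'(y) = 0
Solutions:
 u(y) = C1


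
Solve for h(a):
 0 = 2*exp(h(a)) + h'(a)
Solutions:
 h(a) = log(1/(C1 + 2*a))


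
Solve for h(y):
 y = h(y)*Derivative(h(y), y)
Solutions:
 h(y) = -sqrt(C1 + y^2)
 h(y) = sqrt(C1 + y^2)


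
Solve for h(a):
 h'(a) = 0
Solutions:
 h(a) = C1


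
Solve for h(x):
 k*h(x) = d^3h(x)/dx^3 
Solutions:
 h(x) = C1*exp(k^(1/3)*x) + C2*exp(k^(1/3)*x*(-1 + sqrt(3)*I)/2) + C3*exp(-k^(1/3)*x*(1 + sqrt(3)*I)/2)


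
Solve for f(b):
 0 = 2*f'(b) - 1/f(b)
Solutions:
 f(b) = -sqrt(C1 + b)
 f(b) = sqrt(C1 + b)


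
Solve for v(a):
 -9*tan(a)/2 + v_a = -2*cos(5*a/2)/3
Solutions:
 v(a) = C1 - 9*log(cos(a))/2 - 4*sin(5*a/2)/15


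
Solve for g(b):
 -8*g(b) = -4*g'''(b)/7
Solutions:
 g(b) = C3*exp(14^(1/3)*b) + (C1*sin(14^(1/3)*sqrt(3)*b/2) + C2*cos(14^(1/3)*sqrt(3)*b/2))*exp(-14^(1/3)*b/2)


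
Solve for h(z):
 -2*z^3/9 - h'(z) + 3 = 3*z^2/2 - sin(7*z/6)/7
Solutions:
 h(z) = C1 - z^4/18 - z^3/2 + 3*z - 6*cos(7*z/6)/49


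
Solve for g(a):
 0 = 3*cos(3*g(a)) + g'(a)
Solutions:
 g(a) = -asin((C1 + exp(18*a))/(C1 - exp(18*a)))/3 + pi/3
 g(a) = asin((C1 + exp(18*a))/(C1 - exp(18*a)))/3


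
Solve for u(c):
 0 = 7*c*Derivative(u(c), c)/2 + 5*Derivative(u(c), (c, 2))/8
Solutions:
 u(c) = C1 + C2*erf(sqrt(70)*c/5)


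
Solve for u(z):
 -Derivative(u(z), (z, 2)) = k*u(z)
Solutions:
 u(z) = C1*exp(-z*sqrt(-k)) + C2*exp(z*sqrt(-k))


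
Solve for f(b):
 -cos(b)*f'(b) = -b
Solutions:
 f(b) = C1 + Integral(b/cos(b), b)


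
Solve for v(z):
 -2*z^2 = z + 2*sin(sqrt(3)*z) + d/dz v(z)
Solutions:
 v(z) = C1 - 2*z^3/3 - z^2/2 + 2*sqrt(3)*cos(sqrt(3)*z)/3


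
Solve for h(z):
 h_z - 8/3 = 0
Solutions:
 h(z) = C1 + 8*z/3


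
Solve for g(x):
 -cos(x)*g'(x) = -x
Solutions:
 g(x) = C1 + Integral(x/cos(x), x)


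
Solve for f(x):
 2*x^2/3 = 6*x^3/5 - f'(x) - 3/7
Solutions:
 f(x) = C1 + 3*x^4/10 - 2*x^3/9 - 3*x/7


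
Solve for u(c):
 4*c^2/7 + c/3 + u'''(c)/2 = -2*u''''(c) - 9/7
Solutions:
 u(c) = C1 + C2*c + C3*c^2 + C4*exp(-c/4) - 2*c^5/105 + 89*c^4/252 - 383*c^3/63


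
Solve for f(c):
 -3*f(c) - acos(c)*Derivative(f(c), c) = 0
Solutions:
 f(c) = C1*exp(-3*Integral(1/acos(c), c))


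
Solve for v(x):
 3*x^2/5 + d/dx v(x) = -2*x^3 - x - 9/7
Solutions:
 v(x) = C1 - x^4/2 - x^3/5 - x^2/2 - 9*x/7


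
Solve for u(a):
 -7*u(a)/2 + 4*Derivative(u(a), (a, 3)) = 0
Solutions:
 u(a) = C3*exp(7^(1/3)*a/2) + (C1*sin(sqrt(3)*7^(1/3)*a/4) + C2*cos(sqrt(3)*7^(1/3)*a/4))*exp(-7^(1/3)*a/4)


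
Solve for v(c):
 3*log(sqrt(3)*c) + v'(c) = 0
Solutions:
 v(c) = C1 - 3*c*log(c) - 3*c*log(3)/2 + 3*c


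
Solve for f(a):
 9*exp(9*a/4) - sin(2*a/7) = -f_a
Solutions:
 f(a) = C1 - 4*exp(9*a/4) - 7*cos(2*a/7)/2


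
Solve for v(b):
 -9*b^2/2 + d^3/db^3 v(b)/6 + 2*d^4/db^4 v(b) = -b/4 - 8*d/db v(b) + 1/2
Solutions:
 v(b) = C1 + C2*exp(b*(-2 + (432*sqrt(46657) + 93313)^(-1/3) + (432*sqrt(46657) + 93313)^(1/3))/72)*sin(sqrt(3)*b*(-(432*sqrt(46657) + 93313)^(1/3) + (432*sqrt(46657) + 93313)^(-1/3))/72) + C3*exp(b*(-2 + (432*sqrt(46657) + 93313)^(-1/3) + (432*sqrt(46657) + 93313)^(1/3))/72)*cos(sqrt(3)*b*(-(432*sqrt(46657) + 93313)^(1/3) + (432*sqrt(46657) + 93313)^(-1/3))/72) + C4*exp(-b*((432*sqrt(46657) + 93313)^(-1/3) + 1 + (432*sqrt(46657) + 93313)^(1/3))/36) + 3*b^3/16 - b^2/64 + 5*b/128


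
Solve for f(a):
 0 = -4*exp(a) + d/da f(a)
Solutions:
 f(a) = C1 + 4*exp(a)


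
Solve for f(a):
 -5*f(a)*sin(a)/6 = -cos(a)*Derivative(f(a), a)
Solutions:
 f(a) = C1/cos(a)^(5/6)


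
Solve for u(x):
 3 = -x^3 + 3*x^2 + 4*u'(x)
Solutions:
 u(x) = C1 + x^4/16 - x^3/4 + 3*x/4


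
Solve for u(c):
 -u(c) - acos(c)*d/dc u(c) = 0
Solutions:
 u(c) = C1*exp(-Integral(1/acos(c), c))


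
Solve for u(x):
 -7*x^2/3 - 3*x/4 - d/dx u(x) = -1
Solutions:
 u(x) = C1 - 7*x^3/9 - 3*x^2/8 + x


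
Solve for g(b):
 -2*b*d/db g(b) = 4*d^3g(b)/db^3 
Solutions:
 g(b) = C1 + Integral(C2*airyai(-2^(2/3)*b/2) + C3*airybi(-2^(2/3)*b/2), b)


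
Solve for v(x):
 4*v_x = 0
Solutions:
 v(x) = C1


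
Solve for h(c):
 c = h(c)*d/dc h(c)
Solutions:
 h(c) = -sqrt(C1 + c^2)
 h(c) = sqrt(C1 + c^2)


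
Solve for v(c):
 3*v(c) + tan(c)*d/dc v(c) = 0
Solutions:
 v(c) = C1/sin(c)^3


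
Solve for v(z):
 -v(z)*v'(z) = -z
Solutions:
 v(z) = -sqrt(C1 + z^2)
 v(z) = sqrt(C1 + z^2)


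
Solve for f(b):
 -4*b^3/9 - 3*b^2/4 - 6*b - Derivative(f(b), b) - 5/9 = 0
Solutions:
 f(b) = C1 - b^4/9 - b^3/4 - 3*b^2 - 5*b/9


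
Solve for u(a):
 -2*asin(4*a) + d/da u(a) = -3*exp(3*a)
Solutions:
 u(a) = C1 + 2*a*asin(4*a) + sqrt(1 - 16*a^2)/2 - exp(3*a)


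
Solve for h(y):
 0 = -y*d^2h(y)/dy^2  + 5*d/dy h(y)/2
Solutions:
 h(y) = C1 + C2*y^(7/2)


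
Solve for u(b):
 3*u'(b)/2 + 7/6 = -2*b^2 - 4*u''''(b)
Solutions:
 u(b) = C1 + C4*exp(-3^(1/3)*b/2) - 4*b^3/9 - 7*b/9 + (C2*sin(3^(5/6)*b/4) + C3*cos(3^(5/6)*b/4))*exp(3^(1/3)*b/4)


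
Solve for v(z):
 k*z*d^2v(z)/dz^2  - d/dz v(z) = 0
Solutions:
 v(z) = C1 + z^(((re(k) + 1)*re(k) + im(k)^2)/(re(k)^2 + im(k)^2))*(C2*sin(log(z)*Abs(im(k))/(re(k)^2 + im(k)^2)) + C3*cos(log(z)*im(k)/(re(k)^2 + im(k)^2)))


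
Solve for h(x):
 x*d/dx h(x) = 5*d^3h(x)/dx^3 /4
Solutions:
 h(x) = C1 + Integral(C2*airyai(10^(2/3)*x/5) + C3*airybi(10^(2/3)*x/5), x)


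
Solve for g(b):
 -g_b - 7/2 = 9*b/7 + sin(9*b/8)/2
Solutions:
 g(b) = C1 - 9*b^2/14 - 7*b/2 + 4*cos(9*b/8)/9


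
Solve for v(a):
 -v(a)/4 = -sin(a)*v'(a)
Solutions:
 v(a) = C1*(cos(a) - 1)^(1/8)/(cos(a) + 1)^(1/8)


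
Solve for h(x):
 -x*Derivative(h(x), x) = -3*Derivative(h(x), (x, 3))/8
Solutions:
 h(x) = C1 + Integral(C2*airyai(2*3^(2/3)*x/3) + C3*airybi(2*3^(2/3)*x/3), x)


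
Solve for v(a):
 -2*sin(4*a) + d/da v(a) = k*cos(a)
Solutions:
 v(a) = C1 + k*sin(a) - cos(4*a)/2


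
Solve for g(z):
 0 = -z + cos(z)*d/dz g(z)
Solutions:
 g(z) = C1 + Integral(z/cos(z), z)


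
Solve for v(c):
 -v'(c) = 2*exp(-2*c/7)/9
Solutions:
 v(c) = C1 + 7*exp(-2*c/7)/9


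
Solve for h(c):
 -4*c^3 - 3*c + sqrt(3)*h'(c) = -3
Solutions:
 h(c) = C1 + sqrt(3)*c^4/3 + sqrt(3)*c^2/2 - sqrt(3)*c


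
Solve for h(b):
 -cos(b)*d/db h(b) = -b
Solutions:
 h(b) = C1 + Integral(b/cos(b), b)


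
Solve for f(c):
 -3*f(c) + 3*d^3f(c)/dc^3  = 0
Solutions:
 f(c) = C3*exp(c) + (C1*sin(sqrt(3)*c/2) + C2*cos(sqrt(3)*c/2))*exp(-c/2)


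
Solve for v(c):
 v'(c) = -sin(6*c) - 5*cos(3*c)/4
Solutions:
 v(c) = C1 - 5*sin(3*c)/12 + cos(6*c)/6


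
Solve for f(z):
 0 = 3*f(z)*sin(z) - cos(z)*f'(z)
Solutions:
 f(z) = C1/cos(z)^3


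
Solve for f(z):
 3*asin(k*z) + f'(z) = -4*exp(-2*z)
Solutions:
 f(z) = C1 - Piecewise((3*z*asin(k*z) - 2*exp(-2*z) + 3*sqrt(-k^2*z^2 + 1)/k, Ne(k, 0)), (-2*exp(-2*z), True))


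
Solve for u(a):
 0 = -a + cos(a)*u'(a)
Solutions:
 u(a) = C1 + Integral(a/cos(a), a)


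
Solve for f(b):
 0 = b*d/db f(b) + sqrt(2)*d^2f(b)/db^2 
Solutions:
 f(b) = C1 + C2*erf(2^(1/4)*b/2)


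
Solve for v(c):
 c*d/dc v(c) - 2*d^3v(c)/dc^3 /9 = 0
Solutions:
 v(c) = C1 + Integral(C2*airyai(6^(2/3)*c/2) + C3*airybi(6^(2/3)*c/2), c)


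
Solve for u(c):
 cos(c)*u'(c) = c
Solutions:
 u(c) = C1 + Integral(c/cos(c), c)


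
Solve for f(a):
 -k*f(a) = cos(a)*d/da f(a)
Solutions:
 f(a) = C1*exp(k*(log(sin(a) - 1) - log(sin(a) + 1))/2)


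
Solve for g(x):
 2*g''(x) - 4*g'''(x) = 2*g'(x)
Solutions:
 g(x) = C1 + (C2*sin(sqrt(7)*x/4) + C3*cos(sqrt(7)*x/4))*exp(x/4)


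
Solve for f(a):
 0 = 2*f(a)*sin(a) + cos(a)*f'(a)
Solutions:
 f(a) = C1*cos(a)^2


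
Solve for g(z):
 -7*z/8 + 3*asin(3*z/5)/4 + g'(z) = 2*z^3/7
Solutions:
 g(z) = C1 + z^4/14 + 7*z^2/16 - 3*z*asin(3*z/5)/4 - sqrt(25 - 9*z^2)/4


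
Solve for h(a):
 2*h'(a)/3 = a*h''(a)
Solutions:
 h(a) = C1 + C2*a^(5/3)


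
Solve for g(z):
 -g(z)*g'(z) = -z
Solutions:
 g(z) = -sqrt(C1 + z^2)
 g(z) = sqrt(C1 + z^2)


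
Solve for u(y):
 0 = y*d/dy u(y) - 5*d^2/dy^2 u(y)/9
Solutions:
 u(y) = C1 + C2*erfi(3*sqrt(10)*y/10)


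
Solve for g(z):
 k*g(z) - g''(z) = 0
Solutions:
 g(z) = C1*exp(-sqrt(k)*z) + C2*exp(sqrt(k)*z)


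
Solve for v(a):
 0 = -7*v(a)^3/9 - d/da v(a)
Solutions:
 v(a) = -3*sqrt(2)*sqrt(-1/(C1 - 7*a))/2
 v(a) = 3*sqrt(2)*sqrt(-1/(C1 - 7*a))/2


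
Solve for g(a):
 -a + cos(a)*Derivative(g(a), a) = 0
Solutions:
 g(a) = C1 + Integral(a/cos(a), a)


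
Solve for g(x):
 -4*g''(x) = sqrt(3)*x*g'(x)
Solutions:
 g(x) = C1 + C2*erf(sqrt(2)*3^(1/4)*x/4)


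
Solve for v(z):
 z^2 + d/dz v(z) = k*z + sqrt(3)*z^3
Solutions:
 v(z) = C1 + k*z^2/2 + sqrt(3)*z^4/4 - z^3/3


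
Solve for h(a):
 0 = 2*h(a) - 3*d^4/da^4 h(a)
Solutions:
 h(a) = C1*exp(-2^(1/4)*3^(3/4)*a/3) + C2*exp(2^(1/4)*3^(3/4)*a/3) + C3*sin(2^(1/4)*3^(3/4)*a/3) + C4*cos(2^(1/4)*3^(3/4)*a/3)


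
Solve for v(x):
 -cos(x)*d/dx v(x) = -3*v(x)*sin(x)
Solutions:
 v(x) = C1/cos(x)^3


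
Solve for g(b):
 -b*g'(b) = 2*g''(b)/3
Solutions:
 g(b) = C1 + C2*erf(sqrt(3)*b/2)


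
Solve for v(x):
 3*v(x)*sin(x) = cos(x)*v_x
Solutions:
 v(x) = C1/cos(x)^3


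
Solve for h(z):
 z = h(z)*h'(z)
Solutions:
 h(z) = -sqrt(C1 + z^2)
 h(z) = sqrt(C1 + z^2)


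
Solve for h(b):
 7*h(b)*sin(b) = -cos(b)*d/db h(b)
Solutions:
 h(b) = C1*cos(b)^7


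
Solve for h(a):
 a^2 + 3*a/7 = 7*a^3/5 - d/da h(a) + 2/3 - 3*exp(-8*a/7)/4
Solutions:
 h(a) = C1 + 7*a^4/20 - a^3/3 - 3*a^2/14 + 2*a/3 + 21*exp(-8*a/7)/32


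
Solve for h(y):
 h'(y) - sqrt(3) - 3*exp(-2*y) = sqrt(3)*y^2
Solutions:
 h(y) = C1 + sqrt(3)*y^3/3 + sqrt(3)*y - 3*exp(-2*y)/2


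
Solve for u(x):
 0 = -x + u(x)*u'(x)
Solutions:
 u(x) = -sqrt(C1 + x^2)
 u(x) = sqrt(C1 + x^2)


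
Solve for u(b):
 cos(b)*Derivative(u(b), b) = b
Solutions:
 u(b) = C1 + Integral(b/cos(b), b)


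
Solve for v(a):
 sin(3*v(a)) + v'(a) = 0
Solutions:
 v(a) = -acos((-C1 - exp(6*a))/(C1 - exp(6*a)))/3 + 2*pi/3
 v(a) = acos((-C1 - exp(6*a))/(C1 - exp(6*a)))/3


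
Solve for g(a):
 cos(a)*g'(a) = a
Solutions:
 g(a) = C1 + Integral(a/cos(a), a)


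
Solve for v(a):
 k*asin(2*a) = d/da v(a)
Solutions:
 v(a) = C1 + k*(a*asin(2*a) + sqrt(1 - 4*a^2)/2)


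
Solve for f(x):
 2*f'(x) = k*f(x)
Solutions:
 f(x) = C1*exp(k*x/2)


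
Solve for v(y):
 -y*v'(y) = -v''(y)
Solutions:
 v(y) = C1 + C2*erfi(sqrt(2)*y/2)


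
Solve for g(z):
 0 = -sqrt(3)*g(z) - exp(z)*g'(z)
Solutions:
 g(z) = C1*exp(sqrt(3)*exp(-z))


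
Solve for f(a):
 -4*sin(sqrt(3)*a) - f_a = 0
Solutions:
 f(a) = C1 + 4*sqrt(3)*cos(sqrt(3)*a)/3


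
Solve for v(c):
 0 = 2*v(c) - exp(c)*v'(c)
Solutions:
 v(c) = C1*exp(-2*exp(-c))


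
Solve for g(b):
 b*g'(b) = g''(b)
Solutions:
 g(b) = C1 + C2*erfi(sqrt(2)*b/2)


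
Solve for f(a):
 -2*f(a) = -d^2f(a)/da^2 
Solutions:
 f(a) = C1*exp(-sqrt(2)*a) + C2*exp(sqrt(2)*a)


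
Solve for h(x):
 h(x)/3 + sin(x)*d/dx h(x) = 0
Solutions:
 h(x) = C1*(cos(x) + 1)^(1/6)/(cos(x) - 1)^(1/6)


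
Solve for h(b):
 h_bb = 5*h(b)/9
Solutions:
 h(b) = C1*exp(-sqrt(5)*b/3) + C2*exp(sqrt(5)*b/3)


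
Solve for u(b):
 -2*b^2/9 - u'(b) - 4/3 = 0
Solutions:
 u(b) = C1 - 2*b^3/27 - 4*b/3


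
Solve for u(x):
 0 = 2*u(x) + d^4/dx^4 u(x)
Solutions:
 u(x) = (C1*sin(2^(3/4)*x/2) + C2*cos(2^(3/4)*x/2))*exp(-2^(3/4)*x/2) + (C3*sin(2^(3/4)*x/2) + C4*cos(2^(3/4)*x/2))*exp(2^(3/4)*x/2)


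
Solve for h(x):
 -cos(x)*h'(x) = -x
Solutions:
 h(x) = C1 + Integral(x/cos(x), x)


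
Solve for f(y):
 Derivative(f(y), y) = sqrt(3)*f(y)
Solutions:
 f(y) = C1*exp(sqrt(3)*y)


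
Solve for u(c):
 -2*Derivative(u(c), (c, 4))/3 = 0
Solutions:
 u(c) = C1 + C2*c + C3*c^2 + C4*c^3
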